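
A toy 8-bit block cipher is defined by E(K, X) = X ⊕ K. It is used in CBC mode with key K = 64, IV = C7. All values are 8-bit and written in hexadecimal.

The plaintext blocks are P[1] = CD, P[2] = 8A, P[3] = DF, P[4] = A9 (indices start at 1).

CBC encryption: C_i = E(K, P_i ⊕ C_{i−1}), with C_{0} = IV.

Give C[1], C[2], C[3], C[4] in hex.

C[1] = 6E, C[2] = 80, C[3] = 3B, C[4] = F6

C[1]: P[1] ⊕ C7 = 0A; E(K, 0A) = 6E.
C[2]: P[2] ⊕ 6E = E4; E(K, E4) = 80.
C[3]: P[3] ⊕ 80 = 5F; E(K, 5F) = 3B.
C[4]: P[4] ⊕ 3B = 92; E(K, 92) = F6.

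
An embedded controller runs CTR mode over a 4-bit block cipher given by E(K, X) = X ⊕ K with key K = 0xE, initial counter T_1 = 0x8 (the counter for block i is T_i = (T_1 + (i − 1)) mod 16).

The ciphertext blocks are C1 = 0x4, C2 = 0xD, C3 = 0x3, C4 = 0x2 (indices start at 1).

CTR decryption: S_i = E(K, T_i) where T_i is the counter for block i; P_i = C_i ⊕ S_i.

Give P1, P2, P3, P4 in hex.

P1 = 0x2, P2 = 0xA, P3 = 0x7, P4 = 0x7

P1: T = 0x8, S = E(K, T) = 0x6; 0x4 ⊕ 0x6 = 0x2.
P2: T = 0x9, S = E(K, T) = 0x7; 0xD ⊕ 0x7 = 0xA.
P3: T = 0xA, S = E(K, T) = 0x4; 0x3 ⊕ 0x4 = 0x7.
P4: T = 0xB, S = E(K, T) = 0x5; 0x2 ⊕ 0x5 = 0x7.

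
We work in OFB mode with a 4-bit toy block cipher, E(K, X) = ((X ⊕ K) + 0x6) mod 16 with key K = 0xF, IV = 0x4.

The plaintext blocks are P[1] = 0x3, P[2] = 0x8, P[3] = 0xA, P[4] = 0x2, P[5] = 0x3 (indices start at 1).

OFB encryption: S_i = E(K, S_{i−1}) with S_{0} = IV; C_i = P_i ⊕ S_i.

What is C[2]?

C[2] = 0xC

C[1]: S = E(K, 0x4) = 0x1; 0x3 ⊕ 0x1 = 0x2.
C[2]: S = E(K, 0x1) = 0x4; 0x8 ⊕ 0x4 = 0xC.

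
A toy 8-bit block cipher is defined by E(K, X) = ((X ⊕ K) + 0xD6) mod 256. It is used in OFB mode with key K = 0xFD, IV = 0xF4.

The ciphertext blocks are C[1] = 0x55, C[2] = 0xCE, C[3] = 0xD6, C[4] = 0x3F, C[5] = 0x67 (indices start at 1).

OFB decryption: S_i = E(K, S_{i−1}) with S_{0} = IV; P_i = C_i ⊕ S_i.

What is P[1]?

P[1] = 0x8A

P[1]: S = E(K, 0xF4) = 0xDF; 0x55 ⊕ 0xDF = 0x8A.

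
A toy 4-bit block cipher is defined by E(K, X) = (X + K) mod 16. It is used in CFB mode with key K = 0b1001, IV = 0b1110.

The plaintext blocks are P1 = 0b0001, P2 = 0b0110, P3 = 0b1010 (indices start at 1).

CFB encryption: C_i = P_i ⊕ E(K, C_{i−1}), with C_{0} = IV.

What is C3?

C1: E(K, 0b1110) = 0b0111; 0b0001 ⊕ 0b0111 = 0b0110.
C2: E(K, 0b0110) = 0b1111; 0b0110 ⊕ 0b1111 = 0b1001.
C3: E(K, 0b1001) = 0b0010; 0b1010 ⊕ 0b0010 = 0b1000.

C3 = 0b1000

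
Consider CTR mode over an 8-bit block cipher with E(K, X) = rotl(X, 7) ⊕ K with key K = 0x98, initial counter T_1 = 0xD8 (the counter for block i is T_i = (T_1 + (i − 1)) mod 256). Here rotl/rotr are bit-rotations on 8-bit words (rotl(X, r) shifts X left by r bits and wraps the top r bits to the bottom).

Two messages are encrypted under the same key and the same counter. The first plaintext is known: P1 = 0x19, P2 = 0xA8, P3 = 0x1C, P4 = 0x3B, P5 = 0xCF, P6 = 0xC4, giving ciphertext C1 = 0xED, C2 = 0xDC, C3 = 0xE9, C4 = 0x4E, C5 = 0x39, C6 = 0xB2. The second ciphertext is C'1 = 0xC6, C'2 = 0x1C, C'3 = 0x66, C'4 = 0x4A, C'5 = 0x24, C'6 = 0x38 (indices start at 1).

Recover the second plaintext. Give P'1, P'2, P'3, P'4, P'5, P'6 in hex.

In CTR with a reused counter, both messages share the same keystream S_i, so C_i ⊕ C'_i = P_i ⊕ P'_i and thus P'_i = P_i ⊕ C_i ⊕ C'_i.
P'1: 0x19 ⊕ 0xED ⊕ 0xC6 = 0x32.
P'2: 0xA8 ⊕ 0xDC ⊕ 0x1C = 0x68.
P'3: 0x1C ⊕ 0xE9 ⊕ 0x66 = 0x93.
P'4: 0x3B ⊕ 0x4E ⊕ 0x4A = 0x3F.
P'5: 0xCF ⊕ 0x39 ⊕ 0x24 = 0xD2.
P'6: 0xC4 ⊕ 0xB2 ⊕ 0x38 = 0x4E.

P'1 = 0x32, P'2 = 0x68, P'3 = 0x93, P'4 = 0x3F, P'5 = 0xD2, P'6 = 0x4E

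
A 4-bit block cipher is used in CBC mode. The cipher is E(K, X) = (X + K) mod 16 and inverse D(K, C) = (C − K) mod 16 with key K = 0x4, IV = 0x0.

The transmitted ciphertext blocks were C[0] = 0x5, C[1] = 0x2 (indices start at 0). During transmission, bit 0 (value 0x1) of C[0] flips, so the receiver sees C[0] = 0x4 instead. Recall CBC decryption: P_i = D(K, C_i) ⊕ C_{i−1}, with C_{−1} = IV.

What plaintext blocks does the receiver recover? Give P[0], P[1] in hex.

P[0] = 0x0, P[1] = 0xA

Only C[0] changed, to 0x4. In CBC, a change in C_i garbles P_i and flips the same bit in P_{i+1}. Decrypting the received ciphertext:
P[0]: D(K, 0x4) = 0x0; 0x0 ⊕ 0x0 = 0x0.
P[1]: D(K, 0x2) = 0xE; 0xE ⊕ 0x4 = 0xA.
Blocks that differ from the original plaintext: P[0], P[1].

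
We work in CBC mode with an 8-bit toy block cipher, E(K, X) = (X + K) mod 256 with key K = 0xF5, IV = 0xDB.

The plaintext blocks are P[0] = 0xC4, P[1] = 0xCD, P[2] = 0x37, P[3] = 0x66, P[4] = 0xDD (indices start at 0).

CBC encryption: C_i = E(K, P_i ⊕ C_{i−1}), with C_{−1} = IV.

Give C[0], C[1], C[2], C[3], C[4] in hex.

C[0]: P[0] ⊕ 0xDB = 0x1F; E(K, 0x1F) = 0x14.
C[1]: P[1] ⊕ 0x14 = 0xD9; E(K, 0xD9) = 0xCE.
C[2]: P[2] ⊕ 0xCE = 0xF9; E(K, 0xF9) = 0xEE.
C[3]: P[3] ⊕ 0xEE = 0x88; E(K, 0x88) = 0x7D.
C[4]: P[4] ⊕ 0x7D = 0xA0; E(K, 0xA0) = 0x95.

C[0] = 0x14, C[1] = 0xCE, C[2] = 0xEE, C[3] = 0x7D, C[4] = 0x95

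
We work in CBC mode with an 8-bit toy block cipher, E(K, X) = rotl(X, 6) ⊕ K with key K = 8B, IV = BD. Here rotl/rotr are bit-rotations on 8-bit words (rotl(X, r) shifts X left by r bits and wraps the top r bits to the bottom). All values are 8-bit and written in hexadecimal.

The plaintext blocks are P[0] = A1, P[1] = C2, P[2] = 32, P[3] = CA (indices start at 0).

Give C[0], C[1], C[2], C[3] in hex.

CBC encryption: C_i = E(K, P_i ⊕ C_{i−1}), with C_{−1} = IV.
C[0]: P[0] ⊕ BD = 1C; E(K, 1C) = 8C.
C[1]: P[1] ⊕ 8C = 4E; E(K, 4E) = 18.
C[2]: P[2] ⊕ 18 = 2A; E(K, 2A) = 01.
C[3]: P[3] ⊕ 01 = CB; E(K, CB) = 79.

C[0] = 8C, C[1] = 18, C[2] = 01, C[3] = 79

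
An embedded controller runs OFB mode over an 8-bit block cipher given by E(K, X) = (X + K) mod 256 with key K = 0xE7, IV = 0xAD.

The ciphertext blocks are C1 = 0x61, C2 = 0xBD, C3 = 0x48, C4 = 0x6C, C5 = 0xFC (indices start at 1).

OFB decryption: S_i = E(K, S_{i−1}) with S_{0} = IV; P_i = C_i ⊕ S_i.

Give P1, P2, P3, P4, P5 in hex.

P1: S = E(K, 0xAD) = 0x94; 0x61 ⊕ 0x94 = 0xF5.
P2: S = E(K, 0x94) = 0x7B; 0xBD ⊕ 0x7B = 0xC6.
P3: S = E(K, 0x7B) = 0x62; 0x48 ⊕ 0x62 = 0x2A.
P4: S = E(K, 0x62) = 0x49; 0x6C ⊕ 0x49 = 0x25.
P5: S = E(K, 0x49) = 0x30; 0xFC ⊕ 0x30 = 0xCC.

P1 = 0xF5, P2 = 0xC6, P3 = 0x2A, P4 = 0x25, P5 = 0xCC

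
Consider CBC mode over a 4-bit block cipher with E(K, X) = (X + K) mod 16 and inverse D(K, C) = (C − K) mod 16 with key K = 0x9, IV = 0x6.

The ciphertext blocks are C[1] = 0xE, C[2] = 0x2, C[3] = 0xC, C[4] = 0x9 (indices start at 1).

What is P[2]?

P[2] = 0x7

CBC decryption: P_i = D(K, C_i) ⊕ C_{i−1}, with C_{0} = IV.
P[2]: D(K, 0x2) = 0x9; 0x9 ⊕ 0xE = 0x7.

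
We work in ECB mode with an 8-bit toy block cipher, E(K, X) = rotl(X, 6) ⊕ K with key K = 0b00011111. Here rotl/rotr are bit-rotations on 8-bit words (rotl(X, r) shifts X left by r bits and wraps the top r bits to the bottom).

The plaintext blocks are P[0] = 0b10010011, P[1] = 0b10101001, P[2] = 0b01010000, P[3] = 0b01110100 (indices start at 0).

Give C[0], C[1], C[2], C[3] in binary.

C[0] = 0b11111011, C[1] = 0b01110101, C[2] = 0b00001011, C[3] = 0b00000010

ECB encryption: C_i = E(K, P_i).
C[0]: E(K, 0b10010011) = 0b11111011.
C[1]: E(K, 0b10101001) = 0b01110101.
C[2]: E(K, 0b01010000) = 0b00001011.
C[3]: E(K, 0b01110100) = 0b00000010.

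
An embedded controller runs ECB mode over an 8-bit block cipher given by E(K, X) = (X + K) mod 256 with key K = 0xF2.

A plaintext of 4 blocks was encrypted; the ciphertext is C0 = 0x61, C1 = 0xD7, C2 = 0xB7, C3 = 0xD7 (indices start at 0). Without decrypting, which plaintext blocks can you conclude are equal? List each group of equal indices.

ECB encrypts each block independently with the same key, so equal ciphertext blocks imply equal plaintext blocks.
C1 = C3 = 0xD7, so P1 = P3.

P1 = P3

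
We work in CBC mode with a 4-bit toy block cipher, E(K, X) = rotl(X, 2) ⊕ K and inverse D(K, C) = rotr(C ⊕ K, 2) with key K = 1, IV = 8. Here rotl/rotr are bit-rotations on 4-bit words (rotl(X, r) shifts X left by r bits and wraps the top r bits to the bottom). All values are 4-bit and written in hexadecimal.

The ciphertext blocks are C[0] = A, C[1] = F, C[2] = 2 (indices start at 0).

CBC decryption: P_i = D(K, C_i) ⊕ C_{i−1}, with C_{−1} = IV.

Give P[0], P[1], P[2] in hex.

P[0] = 6, P[1] = 1, P[2] = 3

P[0]: D(K, A) = E; E ⊕ 8 = 6.
P[1]: D(K, F) = B; B ⊕ A = 1.
P[2]: D(K, 2) = C; C ⊕ F = 3.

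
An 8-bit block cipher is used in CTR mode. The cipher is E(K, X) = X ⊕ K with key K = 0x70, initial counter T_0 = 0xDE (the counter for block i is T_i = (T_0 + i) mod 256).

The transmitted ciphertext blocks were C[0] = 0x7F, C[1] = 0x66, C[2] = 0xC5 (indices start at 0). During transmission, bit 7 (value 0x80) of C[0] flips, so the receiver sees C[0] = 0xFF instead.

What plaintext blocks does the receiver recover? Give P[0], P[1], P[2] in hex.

P[0] = 0x51, P[1] = 0xC9, P[2] = 0x55

CTR decryption: S_i = E(K, T_i) where T_i is the counter for block i; P_i = C_i ⊕ S_i.
Only C[0] changed, to 0xFF. In CTR, a change in C_i flips the same bit in P_i only; the keystream is unaffected. Decrypting the received ciphertext:
P[0]: T = 0xDE, S = E(K, T) = 0xAE; 0xFF ⊕ 0xAE = 0x51.
P[1]: T = 0xDF, S = E(K, T) = 0xAF; 0x66 ⊕ 0xAF = 0xC9.
P[2]: T = 0xE0, S = E(K, T) = 0x90; 0xC5 ⊕ 0x90 = 0x55.
Blocks that differ from the original plaintext: P[0].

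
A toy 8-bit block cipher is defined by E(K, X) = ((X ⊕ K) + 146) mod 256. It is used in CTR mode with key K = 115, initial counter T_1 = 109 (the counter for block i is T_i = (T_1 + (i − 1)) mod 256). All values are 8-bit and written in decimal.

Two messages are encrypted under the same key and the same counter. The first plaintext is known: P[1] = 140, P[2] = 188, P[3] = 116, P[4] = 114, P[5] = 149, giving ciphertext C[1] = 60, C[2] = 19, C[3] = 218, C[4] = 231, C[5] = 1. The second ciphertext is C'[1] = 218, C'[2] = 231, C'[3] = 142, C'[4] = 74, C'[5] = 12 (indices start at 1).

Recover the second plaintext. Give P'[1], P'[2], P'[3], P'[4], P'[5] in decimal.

P'[1] = 106, P'[2] = 72, P'[3] = 32, P'[4] = 223, P'[5] = 152

In CTR with a reused counter, both messages share the same keystream S_i, so C_i ⊕ C'_i = P_i ⊕ P'_i and thus P'_i = P_i ⊕ C_i ⊕ C'_i.
P'[1]: 140 ⊕ 60 ⊕ 218 = 106.
P'[2]: 188 ⊕ 19 ⊕ 231 = 72.
P'[3]: 116 ⊕ 218 ⊕ 142 = 32.
P'[4]: 114 ⊕ 231 ⊕ 74 = 223.
P'[5]: 149 ⊕ 1 ⊕ 12 = 152.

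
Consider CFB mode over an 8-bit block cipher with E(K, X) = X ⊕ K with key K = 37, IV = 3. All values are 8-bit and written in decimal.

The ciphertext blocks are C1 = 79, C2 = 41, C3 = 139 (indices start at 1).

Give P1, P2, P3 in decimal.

P1 = 105, P2 = 67, P3 = 135

CFB decryption: P_i = C_i ⊕ E(K, C_{i−1}), with C_{0} = IV.
P1: E(K, 3) = 38; 79 ⊕ 38 = 105.
P2: E(K, 79) = 106; 41 ⊕ 106 = 67.
P3: E(K, 41) = 12; 139 ⊕ 12 = 135.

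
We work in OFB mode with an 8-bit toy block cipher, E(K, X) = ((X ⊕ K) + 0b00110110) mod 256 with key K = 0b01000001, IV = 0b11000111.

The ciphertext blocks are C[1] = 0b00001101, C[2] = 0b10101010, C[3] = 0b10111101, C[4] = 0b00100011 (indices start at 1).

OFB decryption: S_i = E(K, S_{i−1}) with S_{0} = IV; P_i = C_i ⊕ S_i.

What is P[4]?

P[4] = 0b00111100

P[1]: S = E(K, 0b11000111) = 0b10111100; 0b00001101 ⊕ 0b10111100 = 0b10110001.
P[2]: S = E(K, 0b10111100) = 0b00110011; 0b10101010 ⊕ 0b00110011 = 0b10011001.
P[3]: S = E(K, 0b00110011) = 0b10101000; 0b10111101 ⊕ 0b10101000 = 0b00010101.
P[4]: S = E(K, 0b10101000) = 0b00011111; 0b00100011 ⊕ 0b00011111 = 0b00111100.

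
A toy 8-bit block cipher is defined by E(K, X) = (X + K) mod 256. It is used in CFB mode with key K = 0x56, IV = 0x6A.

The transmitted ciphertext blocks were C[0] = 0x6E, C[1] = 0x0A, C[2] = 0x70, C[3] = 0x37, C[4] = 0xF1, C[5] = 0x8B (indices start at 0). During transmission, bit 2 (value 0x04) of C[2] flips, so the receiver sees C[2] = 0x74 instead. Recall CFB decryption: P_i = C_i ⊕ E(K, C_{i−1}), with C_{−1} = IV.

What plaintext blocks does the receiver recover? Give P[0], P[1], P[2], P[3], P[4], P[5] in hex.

P[0] = 0xAE, P[1] = 0xCE, P[2] = 0x14, P[3] = 0xFD, P[4] = 0x7C, P[5] = 0xCC

Only C[2] changed, to 0x74. In CFB, a change in C_i flips the same bit in P_i and garbles P_{i+1}. Decrypting the received ciphertext:
P[0]: E(K, 0x6A) = 0xC0; 0x6E ⊕ 0xC0 = 0xAE.
P[1]: E(K, 0x6E) = 0xC4; 0x0A ⊕ 0xC4 = 0xCE.
P[2]: E(K, 0x0A) = 0x60; 0x74 ⊕ 0x60 = 0x14.
P[3]: E(K, 0x74) = 0xCA; 0x37 ⊕ 0xCA = 0xFD.
P[4]: E(K, 0x37) = 0x8D; 0xF1 ⊕ 0x8D = 0x7C.
P[5]: E(K, 0xF1) = 0x47; 0x8B ⊕ 0x47 = 0xCC.
Blocks that differ from the original plaintext: P[2], P[3].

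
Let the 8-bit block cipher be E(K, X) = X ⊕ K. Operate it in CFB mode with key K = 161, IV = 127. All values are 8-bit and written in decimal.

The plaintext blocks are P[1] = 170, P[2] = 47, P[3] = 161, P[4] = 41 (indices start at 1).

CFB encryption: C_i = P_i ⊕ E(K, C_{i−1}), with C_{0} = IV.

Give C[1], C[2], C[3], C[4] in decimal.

C[1]: E(K, 127) = 222; 170 ⊕ 222 = 116.
C[2]: E(K, 116) = 213; 47 ⊕ 213 = 250.
C[3]: E(K, 250) = 91; 161 ⊕ 91 = 250.
C[4]: E(K, 250) = 91; 41 ⊕ 91 = 114.

C[1] = 116, C[2] = 250, C[3] = 250, C[4] = 114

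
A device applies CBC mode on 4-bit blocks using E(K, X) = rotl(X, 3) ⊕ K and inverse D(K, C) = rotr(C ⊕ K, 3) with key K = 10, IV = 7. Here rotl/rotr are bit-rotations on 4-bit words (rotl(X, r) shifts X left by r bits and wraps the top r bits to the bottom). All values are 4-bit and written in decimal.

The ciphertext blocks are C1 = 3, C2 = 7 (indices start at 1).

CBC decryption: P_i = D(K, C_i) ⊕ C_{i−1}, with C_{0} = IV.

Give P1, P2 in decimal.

P1: D(K, 3) = 3; 3 ⊕ 7 = 4.
P2: D(K, 7) = 11; 11 ⊕ 3 = 8.

P1 = 4, P2 = 8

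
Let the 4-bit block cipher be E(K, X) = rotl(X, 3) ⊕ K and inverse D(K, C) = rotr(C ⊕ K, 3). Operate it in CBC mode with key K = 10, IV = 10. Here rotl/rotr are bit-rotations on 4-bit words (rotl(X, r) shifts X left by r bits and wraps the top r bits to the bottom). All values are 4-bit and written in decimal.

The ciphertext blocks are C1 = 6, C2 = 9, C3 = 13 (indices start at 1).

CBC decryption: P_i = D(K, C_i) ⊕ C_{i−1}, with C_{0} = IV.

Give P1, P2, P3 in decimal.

P1 = 3, P2 = 0, P3 = 7

P1: D(K, 6) = 9; 9 ⊕ 10 = 3.
P2: D(K, 9) = 6; 6 ⊕ 6 = 0.
P3: D(K, 13) = 14; 14 ⊕ 9 = 7.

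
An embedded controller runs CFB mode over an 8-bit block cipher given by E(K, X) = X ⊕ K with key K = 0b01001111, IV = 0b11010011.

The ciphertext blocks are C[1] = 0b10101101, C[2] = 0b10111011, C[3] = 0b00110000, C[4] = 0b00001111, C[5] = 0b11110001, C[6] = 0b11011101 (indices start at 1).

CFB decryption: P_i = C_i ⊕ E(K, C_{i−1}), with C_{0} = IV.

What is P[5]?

P[5]: E(K, 0b00001111) = 0b01000000; 0b11110001 ⊕ 0b01000000 = 0b10110001.

P[5] = 0b10110001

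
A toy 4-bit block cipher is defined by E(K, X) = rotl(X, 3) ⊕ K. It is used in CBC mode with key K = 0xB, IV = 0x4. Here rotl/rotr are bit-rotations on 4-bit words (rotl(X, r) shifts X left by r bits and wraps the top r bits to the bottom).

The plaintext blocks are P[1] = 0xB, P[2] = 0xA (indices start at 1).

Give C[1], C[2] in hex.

C[1] = 0x4, C[2] = 0xC

CBC encryption: C_i = E(K, P_i ⊕ C_{i−1}), with C_{0} = IV.
C[1]: P[1] ⊕ 0x4 = 0xF; E(K, 0xF) = 0x4.
C[2]: P[2] ⊕ 0x4 = 0xE; E(K, 0xE) = 0xC.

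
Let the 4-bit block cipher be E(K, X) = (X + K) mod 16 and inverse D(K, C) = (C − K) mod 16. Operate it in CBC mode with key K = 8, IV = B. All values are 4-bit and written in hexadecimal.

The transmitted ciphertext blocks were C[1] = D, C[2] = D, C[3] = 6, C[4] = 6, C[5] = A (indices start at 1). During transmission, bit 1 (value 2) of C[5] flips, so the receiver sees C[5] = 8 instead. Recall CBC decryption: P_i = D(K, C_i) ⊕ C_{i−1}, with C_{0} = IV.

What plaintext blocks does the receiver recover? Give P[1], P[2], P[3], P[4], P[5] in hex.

Only C[5] changed, to 8. In CBC, a change in C_i garbles P_i and flips the same bit in P_{i+1}. Decrypting the received ciphertext:
P[1]: D(K, D) = 5; 5 ⊕ B = E.
P[2]: D(K, D) = 5; 5 ⊕ D = 8.
P[3]: D(K, 6) = E; E ⊕ D = 3.
P[4]: D(K, 6) = E; E ⊕ 6 = 8.
P[5]: D(K, 8) = 0; 0 ⊕ 6 = 6.
Blocks that differ from the original plaintext: P[5].

P[1] = E, P[2] = 8, P[3] = 3, P[4] = 8, P[5] = 6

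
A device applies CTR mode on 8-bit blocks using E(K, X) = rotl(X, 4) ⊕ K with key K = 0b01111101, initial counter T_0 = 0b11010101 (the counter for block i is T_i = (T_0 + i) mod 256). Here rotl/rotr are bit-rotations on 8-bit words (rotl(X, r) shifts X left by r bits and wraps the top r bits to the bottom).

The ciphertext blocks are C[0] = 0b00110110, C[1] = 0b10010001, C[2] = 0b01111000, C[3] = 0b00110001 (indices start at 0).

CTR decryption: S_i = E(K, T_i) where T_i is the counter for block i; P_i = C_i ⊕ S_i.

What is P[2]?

P[2]: T = 0b11010111, S = E(K, T) = 0b00000000; 0b01111000 ⊕ 0b00000000 = 0b01111000.

P[2] = 0b01111000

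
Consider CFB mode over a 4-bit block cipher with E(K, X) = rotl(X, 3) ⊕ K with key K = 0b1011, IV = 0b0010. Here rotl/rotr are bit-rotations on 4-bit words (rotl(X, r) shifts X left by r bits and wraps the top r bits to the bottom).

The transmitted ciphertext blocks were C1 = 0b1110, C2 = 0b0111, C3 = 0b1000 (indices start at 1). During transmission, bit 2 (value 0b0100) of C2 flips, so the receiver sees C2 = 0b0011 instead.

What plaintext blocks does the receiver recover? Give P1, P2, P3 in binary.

CFB decryption: P_i = C_i ⊕ E(K, C_{i−1}), with C_{0} = IV.
Only C2 changed, to 0b0011. In CFB, a change in C_i flips the same bit in P_i and garbles P_{i+1}. Decrypting the received ciphertext:
P1: E(K, 0b0010) = 0b1010; 0b1110 ⊕ 0b1010 = 0b0100.
P2: E(K, 0b1110) = 0b1100; 0b0011 ⊕ 0b1100 = 0b1111.
P3: E(K, 0b0011) = 0b0010; 0b1000 ⊕ 0b0010 = 0b1010.
Blocks that differ from the original plaintext: P2, P3.

P1 = 0b0100, P2 = 0b1111, P3 = 0b1010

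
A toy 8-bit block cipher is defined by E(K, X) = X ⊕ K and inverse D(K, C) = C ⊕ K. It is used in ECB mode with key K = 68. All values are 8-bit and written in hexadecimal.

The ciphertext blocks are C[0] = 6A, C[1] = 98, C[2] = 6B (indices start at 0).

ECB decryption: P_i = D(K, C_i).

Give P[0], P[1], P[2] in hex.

P[0]: D(K, 6A) = 02.
P[1]: D(K, 98) = F0.
P[2]: D(K, 6B) = 03.

P[0] = 02, P[1] = F0, P[2] = 03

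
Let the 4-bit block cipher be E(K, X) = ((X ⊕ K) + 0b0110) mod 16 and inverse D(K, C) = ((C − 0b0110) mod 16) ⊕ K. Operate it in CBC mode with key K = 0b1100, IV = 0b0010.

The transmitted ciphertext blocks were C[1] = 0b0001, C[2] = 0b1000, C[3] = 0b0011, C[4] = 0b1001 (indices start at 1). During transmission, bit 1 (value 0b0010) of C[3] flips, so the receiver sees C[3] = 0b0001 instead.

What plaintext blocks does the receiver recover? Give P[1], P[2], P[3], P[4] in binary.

CBC decryption: P_i = D(K, C_i) ⊕ C_{i−1}, with C_{0} = IV.
Only C[3] changed, to 0b0001. In CBC, a change in C_i garbles P_i and flips the same bit in P_{i+1}. Decrypting the received ciphertext:
P[1]: D(K, 0b0001) = 0b0111; 0b0111 ⊕ 0b0010 = 0b0101.
P[2]: D(K, 0b1000) = 0b1110; 0b1110 ⊕ 0b0001 = 0b1111.
P[3]: D(K, 0b0001) = 0b0111; 0b0111 ⊕ 0b1000 = 0b1111.
P[4]: D(K, 0b1001) = 0b1111; 0b1111 ⊕ 0b0001 = 0b1110.
Blocks that differ from the original plaintext: P[3], P[4].

P[1] = 0b0101, P[2] = 0b1111, P[3] = 0b1111, P[4] = 0b1110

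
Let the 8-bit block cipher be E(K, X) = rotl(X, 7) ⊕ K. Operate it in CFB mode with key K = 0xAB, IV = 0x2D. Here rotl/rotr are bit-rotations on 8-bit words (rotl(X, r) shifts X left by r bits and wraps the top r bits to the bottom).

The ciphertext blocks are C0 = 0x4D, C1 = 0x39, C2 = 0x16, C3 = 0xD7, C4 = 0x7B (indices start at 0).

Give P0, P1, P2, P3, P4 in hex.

CFB decryption: P_i = C_i ⊕ E(K, C_{i−1}), with C_{−1} = IV.
P0: E(K, 0x2D) = 0x3D; 0x4D ⊕ 0x3D = 0x70.
P1: E(K, 0x4D) = 0x0D; 0x39 ⊕ 0x0D = 0x34.
P2: E(K, 0x39) = 0x37; 0x16 ⊕ 0x37 = 0x21.
P3: E(K, 0x16) = 0xA0; 0xD7 ⊕ 0xA0 = 0x77.
P4: E(K, 0xD7) = 0x40; 0x7B ⊕ 0x40 = 0x3B.

P0 = 0x70, P1 = 0x34, P2 = 0x21, P3 = 0x77, P4 = 0x3B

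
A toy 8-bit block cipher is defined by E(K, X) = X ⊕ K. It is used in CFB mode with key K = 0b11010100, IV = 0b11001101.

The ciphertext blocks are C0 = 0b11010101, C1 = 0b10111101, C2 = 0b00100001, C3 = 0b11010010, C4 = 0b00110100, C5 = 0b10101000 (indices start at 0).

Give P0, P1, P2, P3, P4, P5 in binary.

P0 = 0b11001100, P1 = 0b10111100, P2 = 0b01001000, P3 = 0b00100111, P4 = 0b00110010, P5 = 0b01001000

CFB decryption: P_i = C_i ⊕ E(K, C_{i−1}), with C_{−1} = IV.
P0: E(K, 0b11001101) = 0b00011001; 0b11010101 ⊕ 0b00011001 = 0b11001100.
P1: E(K, 0b11010101) = 0b00000001; 0b10111101 ⊕ 0b00000001 = 0b10111100.
P2: E(K, 0b10111101) = 0b01101001; 0b00100001 ⊕ 0b01101001 = 0b01001000.
P3: E(K, 0b00100001) = 0b11110101; 0b11010010 ⊕ 0b11110101 = 0b00100111.
P4: E(K, 0b11010010) = 0b00000110; 0b00110100 ⊕ 0b00000110 = 0b00110010.
P5: E(K, 0b00110100) = 0b11100000; 0b10101000 ⊕ 0b11100000 = 0b01001000.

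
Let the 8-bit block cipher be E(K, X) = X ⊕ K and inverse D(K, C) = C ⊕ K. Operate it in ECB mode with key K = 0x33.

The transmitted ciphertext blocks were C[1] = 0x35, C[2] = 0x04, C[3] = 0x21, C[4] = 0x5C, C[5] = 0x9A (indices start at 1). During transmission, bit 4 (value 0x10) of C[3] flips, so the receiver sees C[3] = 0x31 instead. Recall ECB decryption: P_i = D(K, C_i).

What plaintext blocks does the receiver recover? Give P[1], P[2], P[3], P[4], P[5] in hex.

Only C[3] changed, to 0x31. In ECB, a change in C_i affects only P_i. Decrypting the received ciphertext:
P[1]: D(K, 0x35) = 0x06.
P[2]: D(K, 0x04) = 0x37.
P[3]: D(K, 0x31) = 0x02.
P[4]: D(K, 0x5C) = 0x6F.
P[5]: D(K, 0x9A) = 0xA9.
Blocks that differ from the original plaintext: P[3].

P[1] = 0x06, P[2] = 0x37, P[3] = 0x02, P[4] = 0x6F, P[5] = 0xA9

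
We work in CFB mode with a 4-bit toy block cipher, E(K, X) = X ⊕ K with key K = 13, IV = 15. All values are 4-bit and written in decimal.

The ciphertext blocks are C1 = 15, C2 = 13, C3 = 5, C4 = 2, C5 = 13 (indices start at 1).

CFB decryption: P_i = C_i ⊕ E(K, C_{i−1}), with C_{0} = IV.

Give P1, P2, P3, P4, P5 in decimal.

P1 = 13, P2 = 15, P3 = 5, P4 = 10, P5 = 2

P1: E(K, 15) = 2; 15 ⊕ 2 = 13.
P2: E(K, 15) = 2; 13 ⊕ 2 = 15.
P3: E(K, 13) = 0; 5 ⊕ 0 = 5.
P4: E(K, 5) = 8; 2 ⊕ 8 = 10.
P5: E(K, 2) = 15; 13 ⊕ 15 = 2.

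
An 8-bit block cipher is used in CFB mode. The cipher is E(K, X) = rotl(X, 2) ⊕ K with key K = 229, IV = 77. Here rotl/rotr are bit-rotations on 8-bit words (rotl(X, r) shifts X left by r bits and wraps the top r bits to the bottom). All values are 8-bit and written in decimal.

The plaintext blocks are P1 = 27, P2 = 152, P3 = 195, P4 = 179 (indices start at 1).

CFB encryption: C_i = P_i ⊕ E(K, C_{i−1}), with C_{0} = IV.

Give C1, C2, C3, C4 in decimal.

C1: E(K, 77) = 208; 27 ⊕ 208 = 203.
C2: E(K, 203) = 202; 152 ⊕ 202 = 82.
C3: E(K, 82) = 172; 195 ⊕ 172 = 111.
C4: E(K, 111) = 88; 179 ⊕ 88 = 235.

C1 = 203, C2 = 82, C3 = 111, C4 = 235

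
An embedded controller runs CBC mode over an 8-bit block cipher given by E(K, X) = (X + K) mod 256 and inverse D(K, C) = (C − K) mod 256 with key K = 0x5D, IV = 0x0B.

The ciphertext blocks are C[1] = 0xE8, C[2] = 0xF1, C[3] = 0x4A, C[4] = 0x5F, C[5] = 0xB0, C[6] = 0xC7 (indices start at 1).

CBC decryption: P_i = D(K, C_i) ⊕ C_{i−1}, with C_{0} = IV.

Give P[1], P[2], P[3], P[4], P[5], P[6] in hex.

P[1] = 0x80, P[2] = 0x7C, P[3] = 0x1C, P[4] = 0x48, P[5] = 0x0C, P[6] = 0xDA

P[1]: D(K, 0xE8) = 0x8B; 0x8B ⊕ 0x0B = 0x80.
P[2]: D(K, 0xF1) = 0x94; 0x94 ⊕ 0xE8 = 0x7C.
P[3]: D(K, 0x4A) = 0xED; 0xED ⊕ 0xF1 = 0x1C.
P[4]: D(K, 0x5F) = 0x02; 0x02 ⊕ 0x4A = 0x48.
P[5]: D(K, 0xB0) = 0x53; 0x53 ⊕ 0x5F = 0x0C.
P[6]: D(K, 0xC7) = 0x6A; 0x6A ⊕ 0xB0 = 0xDA.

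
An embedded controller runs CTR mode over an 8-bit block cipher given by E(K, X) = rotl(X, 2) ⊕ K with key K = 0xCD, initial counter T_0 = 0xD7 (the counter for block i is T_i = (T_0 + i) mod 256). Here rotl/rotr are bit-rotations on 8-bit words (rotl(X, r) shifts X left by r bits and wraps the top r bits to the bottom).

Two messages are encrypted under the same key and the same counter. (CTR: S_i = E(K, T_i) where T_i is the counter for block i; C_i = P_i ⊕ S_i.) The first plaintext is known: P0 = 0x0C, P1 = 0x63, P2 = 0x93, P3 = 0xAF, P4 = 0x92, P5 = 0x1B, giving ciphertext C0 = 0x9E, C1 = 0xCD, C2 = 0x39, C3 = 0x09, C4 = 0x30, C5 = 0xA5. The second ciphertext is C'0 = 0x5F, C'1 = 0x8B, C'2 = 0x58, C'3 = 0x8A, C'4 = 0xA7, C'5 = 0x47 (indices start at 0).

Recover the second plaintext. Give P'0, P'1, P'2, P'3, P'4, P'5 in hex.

P'0 = 0xCD, P'1 = 0x25, P'2 = 0xF2, P'3 = 0x2C, P'4 = 0x05, P'5 = 0xF9

In CTR with a reused counter, both messages share the same keystream S_i, so C_i ⊕ C'_i = P_i ⊕ P'_i and thus P'_i = P_i ⊕ C_i ⊕ C'_i.
P'0: 0x0C ⊕ 0x9E ⊕ 0x5F = 0xCD.
P'1: 0x63 ⊕ 0xCD ⊕ 0x8B = 0x25.
P'2: 0x93 ⊕ 0x39 ⊕ 0x58 = 0xF2.
P'3: 0xAF ⊕ 0x09 ⊕ 0x8A = 0x2C.
P'4: 0x92 ⊕ 0x30 ⊕ 0xA7 = 0x05.
P'5: 0x1B ⊕ 0xA5 ⊕ 0x47 = 0xF9.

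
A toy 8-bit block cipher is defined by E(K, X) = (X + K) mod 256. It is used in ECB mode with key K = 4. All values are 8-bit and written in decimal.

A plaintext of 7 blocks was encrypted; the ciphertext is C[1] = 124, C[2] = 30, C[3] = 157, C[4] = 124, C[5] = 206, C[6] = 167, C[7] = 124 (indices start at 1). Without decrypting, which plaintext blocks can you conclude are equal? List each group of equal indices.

P[1] = P[4] = P[7]

ECB encrypts each block independently with the same key, so equal ciphertext blocks imply equal plaintext blocks.
C[1] = C[4] = C[7] = 124, so P[1] = P[4] = P[7].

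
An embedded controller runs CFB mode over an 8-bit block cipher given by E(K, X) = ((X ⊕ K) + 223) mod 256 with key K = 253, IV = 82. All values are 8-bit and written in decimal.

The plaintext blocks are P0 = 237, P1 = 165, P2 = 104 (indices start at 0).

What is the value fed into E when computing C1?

99

CFB encryption: C_i = P_i ⊕ E(K, C_{i−1}), with C_{−1} = IV.
C0: E(K, 82) = 142; 237 ⊕ 142 = 99.
C1: E(K, 99) = 125; 165 ⊕ 125 = 216.
So the input to E for block 1 is 99.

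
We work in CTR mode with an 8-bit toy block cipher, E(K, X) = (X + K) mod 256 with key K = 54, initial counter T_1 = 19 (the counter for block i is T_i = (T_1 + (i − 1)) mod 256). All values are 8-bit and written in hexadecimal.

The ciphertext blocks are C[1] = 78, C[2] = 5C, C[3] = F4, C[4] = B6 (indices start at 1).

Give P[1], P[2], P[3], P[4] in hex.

P[1] = 15, P[2] = 32, P[3] = 9B, P[4] = C6

CTR decryption: S_i = E(K, T_i) where T_i is the counter for block i; P_i = C_i ⊕ S_i.
P[1]: T = 19, S = E(K, T) = 6D; 78 ⊕ 6D = 15.
P[2]: T = 1A, S = E(K, T) = 6E; 5C ⊕ 6E = 32.
P[3]: T = 1B, S = E(K, T) = 6F; F4 ⊕ 6F = 9B.
P[4]: T = 1C, S = E(K, T) = 70; B6 ⊕ 70 = C6.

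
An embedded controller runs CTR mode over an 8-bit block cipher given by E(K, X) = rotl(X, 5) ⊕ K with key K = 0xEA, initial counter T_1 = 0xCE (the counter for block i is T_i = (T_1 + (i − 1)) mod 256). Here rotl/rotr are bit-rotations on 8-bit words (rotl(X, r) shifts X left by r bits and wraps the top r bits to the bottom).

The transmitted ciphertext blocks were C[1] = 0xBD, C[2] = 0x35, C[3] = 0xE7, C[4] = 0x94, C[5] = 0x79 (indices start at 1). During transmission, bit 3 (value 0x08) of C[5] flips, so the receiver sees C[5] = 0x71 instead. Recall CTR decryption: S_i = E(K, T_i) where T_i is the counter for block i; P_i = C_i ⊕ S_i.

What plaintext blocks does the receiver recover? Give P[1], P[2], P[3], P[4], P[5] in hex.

Only C[5] changed, to 0x71. In CTR, a change in C_i flips the same bit in P_i only; the keystream is unaffected. Decrypting the received ciphertext:
P[1]: T = 0xCE, S = E(K, T) = 0x33; 0xBD ⊕ 0x33 = 0x8E.
P[2]: T = 0xCF, S = E(K, T) = 0x13; 0x35 ⊕ 0x13 = 0x26.
P[3]: T = 0xD0, S = E(K, T) = 0xF0; 0xE7 ⊕ 0xF0 = 0x17.
P[4]: T = 0xD1, S = E(K, T) = 0xD0; 0x94 ⊕ 0xD0 = 0x44.
P[5]: T = 0xD2, S = E(K, T) = 0xB0; 0x71 ⊕ 0xB0 = 0xC1.
Blocks that differ from the original plaintext: P[5].

P[1] = 0x8E, P[2] = 0x26, P[3] = 0x17, P[4] = 0x44, P[5] = 0xC1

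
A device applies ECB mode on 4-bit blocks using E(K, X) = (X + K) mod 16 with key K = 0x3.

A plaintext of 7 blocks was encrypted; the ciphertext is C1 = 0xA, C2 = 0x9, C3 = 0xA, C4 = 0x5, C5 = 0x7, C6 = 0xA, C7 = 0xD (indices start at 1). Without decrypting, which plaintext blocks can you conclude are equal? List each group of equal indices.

ECB encrypts each block independently with the same key, so equal ciphertext blocks imply equal plaintext blocks.
C1 = C3 = C6 = 0xA, so P1 = P3 = P6.

P1 = P3 = P6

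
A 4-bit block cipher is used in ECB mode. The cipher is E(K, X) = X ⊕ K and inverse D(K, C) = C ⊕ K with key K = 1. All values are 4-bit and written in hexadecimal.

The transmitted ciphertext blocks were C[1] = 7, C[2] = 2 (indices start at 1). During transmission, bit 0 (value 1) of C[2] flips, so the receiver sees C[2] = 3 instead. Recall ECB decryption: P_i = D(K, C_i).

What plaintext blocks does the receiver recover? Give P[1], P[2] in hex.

P[1] = 6, P[2] = 2

Only C[2] changed, to 3. In ECB, a change in C_i affects only P_i. Decrypting the received ciphertext:
P[1]: D(K, 7) = 6.
P[2]: D(K, 3) = 2.
Blocks that differ from the original plaintext: P[2].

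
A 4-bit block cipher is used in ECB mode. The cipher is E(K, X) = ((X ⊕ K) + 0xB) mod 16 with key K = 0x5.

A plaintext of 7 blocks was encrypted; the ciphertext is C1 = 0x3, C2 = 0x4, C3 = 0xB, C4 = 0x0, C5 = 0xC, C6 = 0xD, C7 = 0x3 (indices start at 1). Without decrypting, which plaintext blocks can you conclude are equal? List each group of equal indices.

P1 = P7

ECB encrypts each block independently with the same key, so equal ciphertext blocks imply equal plaintext blocks.
C1 = C7 = 0x3, so P1 = P7.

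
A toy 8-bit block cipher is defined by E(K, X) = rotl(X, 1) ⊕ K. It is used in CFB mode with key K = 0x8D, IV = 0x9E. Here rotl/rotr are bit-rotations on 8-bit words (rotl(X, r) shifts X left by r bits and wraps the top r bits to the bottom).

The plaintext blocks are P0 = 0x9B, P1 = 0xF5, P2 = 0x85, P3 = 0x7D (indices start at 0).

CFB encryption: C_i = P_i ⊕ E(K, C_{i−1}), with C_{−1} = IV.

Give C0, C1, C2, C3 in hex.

C0: E(K, 0x9E) = 0xB0; 0x9B ⊕ 0xB0 = 0x2B.
C1: E(K, 0x2B) = 0xDB; 0xF5 ⊕ 0xDB = 0x2E.
C2: E(K, 0x2E) = 0xD1; 0x85 ⊕ 0xD1 = 0x54.
C3: E(K, 0x54) = 0x25; 0x7D ⊕ 0x25 = 0x58.

C0 = 0x2B, C1 = 0x2E, C2 = 0x54, C3 = 0x58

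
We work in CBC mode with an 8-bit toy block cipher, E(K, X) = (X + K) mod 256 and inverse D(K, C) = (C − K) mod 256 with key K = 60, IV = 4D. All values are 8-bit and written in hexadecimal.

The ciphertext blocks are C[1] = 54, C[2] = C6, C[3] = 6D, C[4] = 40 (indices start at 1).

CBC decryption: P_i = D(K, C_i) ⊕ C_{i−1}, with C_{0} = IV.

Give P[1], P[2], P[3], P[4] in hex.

P[1] = B9, P[2] = 32, P[3] = CB, P[4] = 8D

P[1]: D(K, 54) = F4; F4 ⊕ 4D = B9.
P[2]: D(K, C6) = 66; 66 ⊕ 54 = 32.
P[3]: D(K, 6D) = 0D; 0D ⊕ C6 = CB.
P[4]: D(K, 40) = E0; E0 ⊕ 6D = 8D.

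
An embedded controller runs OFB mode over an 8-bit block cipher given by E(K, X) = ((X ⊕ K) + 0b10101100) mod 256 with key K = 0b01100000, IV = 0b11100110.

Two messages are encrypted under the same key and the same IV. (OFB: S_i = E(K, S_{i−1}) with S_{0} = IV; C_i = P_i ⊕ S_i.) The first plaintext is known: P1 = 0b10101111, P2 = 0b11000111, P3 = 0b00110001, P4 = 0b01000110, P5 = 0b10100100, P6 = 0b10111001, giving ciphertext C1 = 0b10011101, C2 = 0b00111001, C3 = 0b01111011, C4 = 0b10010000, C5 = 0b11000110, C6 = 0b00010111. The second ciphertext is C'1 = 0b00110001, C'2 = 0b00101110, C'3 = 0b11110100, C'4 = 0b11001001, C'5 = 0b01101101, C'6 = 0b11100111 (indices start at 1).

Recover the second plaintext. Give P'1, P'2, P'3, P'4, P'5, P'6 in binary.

P'1 = 0b00000011, P'2 = 0b11010000, P'3 = 0b10111110, P'4 = 0b00011111, P'5 = 0b00001111, P'6 = 0b01001001

In OFB with a reused IV, both messages share the same keystream S_i, so C_i ⊕ C'_i = P_i ⊕ P'_i and thus P'_i = P_i ⊕ C_i ⊕ C'_i.
P'1: 0b10101111 ⊕ 0b10011101 ⊕ 0b00110001 = 0b00000011.
P'2: 0b11000111 ⊕ 0b00111001 ⊕ 0b00101110 = 0b11010000.
P'3: 0b00110001 ⊕ 0b01111011 ⊕ 0b11110100 = 0b10111110.
P'4: 0b01000110 ⊕ 0b10010000 ⊕ 0b11001001 = 0b00011111.
P'5: 0b10100100 ⊕ 0b11000110 ⊕ 0b01101101 = 0b00001111.
P'6: 0b10111001 ⊕ 0b00010111 ⊕ 0b11100111 = 0b01001001.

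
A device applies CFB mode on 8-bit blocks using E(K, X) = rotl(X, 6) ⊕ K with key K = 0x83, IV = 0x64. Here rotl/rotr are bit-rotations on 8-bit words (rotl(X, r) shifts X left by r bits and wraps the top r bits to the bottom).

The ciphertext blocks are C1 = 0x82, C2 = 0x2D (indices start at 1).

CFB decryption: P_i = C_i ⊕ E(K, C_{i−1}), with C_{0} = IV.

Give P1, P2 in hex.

P1 = 0x18, P2 = 0x0E

P1: E(K, 0x64) = 0x9A; 0x82 ⊕ 0x9A = 0x18.
P2: E(K, 0x82) = 0x23; 0x2D ⊕ 0x23 = 0x0E.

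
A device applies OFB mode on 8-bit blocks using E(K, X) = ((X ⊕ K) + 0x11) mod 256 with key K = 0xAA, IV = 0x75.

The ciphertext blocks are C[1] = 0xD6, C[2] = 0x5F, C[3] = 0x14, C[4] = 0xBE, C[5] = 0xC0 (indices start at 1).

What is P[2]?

P[2] = 0x34

OFB decryption: S_i = E(K, S_{i−1}) with S_{0} = IV; P_i = C_i ⊕ S_i.
P[1]: S = E(K, 0x75) = 0xF0; 0xD6 ⊕ 0xF0 = 0x26.
P[2]: S = E(K, 0xF0) = 0x6B; 0x5F ⊕ 0x6B = 0x34.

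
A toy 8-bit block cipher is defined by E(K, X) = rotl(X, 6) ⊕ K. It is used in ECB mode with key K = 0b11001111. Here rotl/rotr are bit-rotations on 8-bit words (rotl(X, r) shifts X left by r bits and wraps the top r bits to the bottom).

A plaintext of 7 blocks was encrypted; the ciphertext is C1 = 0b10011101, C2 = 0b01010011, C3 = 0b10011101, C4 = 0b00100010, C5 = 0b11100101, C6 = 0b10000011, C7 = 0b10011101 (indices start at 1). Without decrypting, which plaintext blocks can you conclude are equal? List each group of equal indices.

ECB encrypts each block independently with the same key, so equal ciphertext blocks imply equal plaintext blocks.
C1 = C3 = C7 = 0b10011101, so P1 = P3 = P7.

P1 = P3 = P7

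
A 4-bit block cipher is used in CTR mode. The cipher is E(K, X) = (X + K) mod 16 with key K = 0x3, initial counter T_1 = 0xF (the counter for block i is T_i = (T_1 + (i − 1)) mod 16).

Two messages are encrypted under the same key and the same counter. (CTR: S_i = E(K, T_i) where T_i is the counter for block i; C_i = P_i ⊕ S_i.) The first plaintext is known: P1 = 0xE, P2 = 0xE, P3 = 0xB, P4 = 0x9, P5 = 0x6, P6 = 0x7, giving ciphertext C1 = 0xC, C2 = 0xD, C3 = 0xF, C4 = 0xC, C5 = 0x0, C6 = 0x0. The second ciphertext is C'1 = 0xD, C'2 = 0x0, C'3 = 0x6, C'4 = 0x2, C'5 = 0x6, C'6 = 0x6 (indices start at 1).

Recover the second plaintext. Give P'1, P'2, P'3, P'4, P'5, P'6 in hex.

In CTR with a reused counter, both messages share the same keystream S_i, so C_i ⊕ C'_i = P_i ⊕ P'_i and thus P'_i = P_i ⊕ C_i ⊕ C'_i.
P'1: 0xE ⊕ 0xC ⊕ 0xD = 0xF.
P'2: 0xE ⊕ 0xD ⊕ 0x0 = 0x3.
P'3: 0xB ⊕ 0xF ⊕ 0x6 = 0x2.
P'4: 0x9 ⊕ 0xC ⊕ 0x2 = 0x7.
P'5: 0x6 ⊕ 0x0 ⊕ 0x6 = 0x0.
P'6: 0x7 ⊕ 0x0 ⊕ 0x6 = 0x1.

P'1 = 0xF, P'2 = 0x3, P'3 = 0x2, P'4 = 0x7, P'5 = 0x0, P'6 = 0x1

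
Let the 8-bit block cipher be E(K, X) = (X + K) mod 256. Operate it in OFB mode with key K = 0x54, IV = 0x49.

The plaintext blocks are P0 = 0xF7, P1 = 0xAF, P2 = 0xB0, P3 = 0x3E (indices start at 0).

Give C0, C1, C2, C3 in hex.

C0 = 0x6A, C1 = 0x5E, C2 = 0xF5, C3 = 0xA7

OFB encryption: S_i = E(K, S_{i−1}) with S_{−1} = IV; C_i = P_i ⊕ S_i.
C0: S = E(K, 0x49) = 0x9D; 0xF7 ⊕ 0x9D = 0x6A.
C1: S = E(K, 0x9D) = 0xF1; 0xAF ⊕ 0xF1 = 0x5E.
C2: S = E(K, 0xF1) = 0x45; 0xB0 ⊕ 0x45 = 0xF5.
C3: S = E(K, 0x45) = 0x99; 0x3E ⊕ 0x99 = 0xA7.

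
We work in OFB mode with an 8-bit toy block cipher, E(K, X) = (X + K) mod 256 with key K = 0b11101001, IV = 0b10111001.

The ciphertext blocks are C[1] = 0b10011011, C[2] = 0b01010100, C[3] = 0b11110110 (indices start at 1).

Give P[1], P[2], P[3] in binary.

OFB decryption: S_i = E(K, S_{i−1}) with S_{0} = IV; P_i = C_i ⊕ S_i.
P[1]: S = E(K, 0b10111001) = 0b10100010; 0b10011011 ⊕ 0b10100010 = 0b00111001.
P[2]: S = E(K, 0b10100010) = 0b10001011; 0b01010100 ⊕ 0b10001011 = 0b11011111.
P[3]: S = E(K, 0b10001011) = 0b01110100; 0b11110110 ⊕ 0b01110100 = 0b10000010.

P[1] = 0b00111001, P[2] = 0b11011111, P[3] = 0b10000010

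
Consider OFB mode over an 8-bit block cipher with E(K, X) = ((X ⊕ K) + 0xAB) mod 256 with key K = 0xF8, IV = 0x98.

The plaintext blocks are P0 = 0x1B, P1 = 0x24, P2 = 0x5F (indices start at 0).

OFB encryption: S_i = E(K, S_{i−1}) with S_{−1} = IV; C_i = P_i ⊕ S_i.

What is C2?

C0: S = E(K, 0x98) = 0x0B; 0x1B ⊕ 0x0B = 0x10.
C1: S = E(K, 0x0B) = 0x9E; 0x24 ⊕ 0x9E = 0xBA.
C2: S = E(K, 0x9E) = 0x11; 0x5F ⊕ 0x11 = 0x4E.

C2 = 0x4E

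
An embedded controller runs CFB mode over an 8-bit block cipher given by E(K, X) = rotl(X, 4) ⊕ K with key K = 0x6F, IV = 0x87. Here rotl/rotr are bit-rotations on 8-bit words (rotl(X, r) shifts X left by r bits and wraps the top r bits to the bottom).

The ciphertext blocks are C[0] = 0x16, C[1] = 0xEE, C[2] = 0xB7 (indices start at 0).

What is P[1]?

P[1] = 0xE0

CFB decryption: P_i = C_i ⊕ E(K, C_{i−1}), with C_{−1} = IV.
P[1]: E(K, 0x16) = 0x0E; 0xEE ⊕ 0x0E = 0xE0.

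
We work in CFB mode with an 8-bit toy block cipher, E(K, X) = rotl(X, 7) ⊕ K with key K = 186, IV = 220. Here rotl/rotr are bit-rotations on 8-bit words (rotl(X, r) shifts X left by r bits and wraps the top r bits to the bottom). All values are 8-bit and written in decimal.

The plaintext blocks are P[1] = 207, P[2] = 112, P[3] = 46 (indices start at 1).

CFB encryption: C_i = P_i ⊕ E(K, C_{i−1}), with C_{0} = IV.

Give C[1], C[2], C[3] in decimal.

C[1]: E(K, 220) = 212; 207 ⊕ 212 = 27.
C[2]: E(K, 27) = 55; 112 ⊕ 55 = 71.
C[3]: E(K, 71) = 25; 46 ⊕ 25 = 55.

C[1] = 27, C[2] = 71, C[3] = 55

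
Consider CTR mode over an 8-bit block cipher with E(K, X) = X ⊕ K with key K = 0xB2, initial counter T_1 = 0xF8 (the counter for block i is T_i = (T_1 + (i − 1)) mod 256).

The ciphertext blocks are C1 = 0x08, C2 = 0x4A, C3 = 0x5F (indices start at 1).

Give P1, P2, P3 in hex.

P1 = 0x42, P2 = 0x01, P3 = 0x17

CTR decryption: S_i = E(K, T_i) where T_i is the counter for block i; P_i = C_i ⊕ S_i.
P1: T = 0xF8, S = E(K, T) = 0x4A; 0x08 ⊕ 0x4A = 0x42.
P2: T = 0xF9, S = E(K, T) = 0x4B; 0x4A ⊕ 0x4B = 0x01.
P3: T = 0xFA, S = E(K, T) = 0x48; 0x5F ⊕ 0x48 = 0x17.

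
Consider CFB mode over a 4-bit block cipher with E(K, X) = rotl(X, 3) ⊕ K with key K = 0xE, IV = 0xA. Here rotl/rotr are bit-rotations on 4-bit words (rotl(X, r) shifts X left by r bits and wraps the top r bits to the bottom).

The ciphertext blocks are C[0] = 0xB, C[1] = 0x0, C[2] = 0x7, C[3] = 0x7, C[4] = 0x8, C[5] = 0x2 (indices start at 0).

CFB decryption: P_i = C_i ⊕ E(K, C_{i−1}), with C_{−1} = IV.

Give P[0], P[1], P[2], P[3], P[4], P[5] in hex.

P[0]: E(K, 0xA) = 0xB; 0xB ⊕ 0xB = 0x0.
P[1]: E(K, 0xB) = 0x3; 0x0 ⊕ 0x3 = 0x3.
P[2]: E(K, 0x0) = 0xE; 0x7 ⊕ 0xE = 0x9.
P[3]: E(K, 0x7) = 0x5; 0x7 ⊕ 0x5 = 0x2.
P[4]: E(K, 0x7) = 0x5; 0x8 ⊕ 0x5 = 0xD.
P[5]: E(K, 0x8) = 0xA; 0x2 ⊕ 0xA = 0x8.

P[0] = 0x0, P[1] = 0x3, P[2] = 0x9, P[3] = 0x2, P[4] = 0xD, P[5] = 0x8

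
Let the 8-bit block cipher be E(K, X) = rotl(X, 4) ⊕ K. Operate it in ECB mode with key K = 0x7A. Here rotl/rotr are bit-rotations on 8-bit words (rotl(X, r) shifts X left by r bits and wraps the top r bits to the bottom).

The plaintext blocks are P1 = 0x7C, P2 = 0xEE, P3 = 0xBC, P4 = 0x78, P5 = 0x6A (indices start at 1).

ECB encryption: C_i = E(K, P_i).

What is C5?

C5: E(K, 0x6A) = 0xDC.

C5 = 0xDC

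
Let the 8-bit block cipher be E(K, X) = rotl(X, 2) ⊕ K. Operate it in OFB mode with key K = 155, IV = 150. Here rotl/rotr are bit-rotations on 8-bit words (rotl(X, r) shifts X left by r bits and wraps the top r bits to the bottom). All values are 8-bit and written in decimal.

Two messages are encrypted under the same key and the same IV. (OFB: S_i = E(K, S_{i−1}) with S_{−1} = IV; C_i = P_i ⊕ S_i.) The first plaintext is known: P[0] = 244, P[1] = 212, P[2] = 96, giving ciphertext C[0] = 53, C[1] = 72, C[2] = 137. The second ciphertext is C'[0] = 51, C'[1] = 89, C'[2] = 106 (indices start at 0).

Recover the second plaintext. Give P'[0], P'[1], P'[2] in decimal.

In OFB with a reused IV, both messages share the same keystream S_i, so C_i ⊕ C'_i = P_i ⊕ P'_i and thus P'_i = P_i ⊕ C_i ⊕ C'_i.
P'[0]: 244 ⊕ 53 ⊕ 51 = 242.
P'[1]: 212 ⊕ 72 ⊕ 89 = 197.
P'[2]: 96 ⊕ 137 ⊕ 106 = 131.

P'[0] = 242, P'[1] = 197, P'[2] = 131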